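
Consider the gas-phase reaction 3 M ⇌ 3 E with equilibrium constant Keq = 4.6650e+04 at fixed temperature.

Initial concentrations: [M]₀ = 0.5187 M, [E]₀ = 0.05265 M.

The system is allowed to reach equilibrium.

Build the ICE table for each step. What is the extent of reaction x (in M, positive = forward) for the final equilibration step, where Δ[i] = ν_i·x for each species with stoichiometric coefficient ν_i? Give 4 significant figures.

x = 0.1678 M

Q₀ = 0.001046 vs Keq = 4.6650e+04 ⇒ Q<K, forward
Step 1:
                  M         E
  Initial    0.5187   0.05265
  Change    -0.5033    0.5033
  Equil     0.01544    0.5559
  solve Keq expr → x = 0.1678; check Q = 4.6650e+04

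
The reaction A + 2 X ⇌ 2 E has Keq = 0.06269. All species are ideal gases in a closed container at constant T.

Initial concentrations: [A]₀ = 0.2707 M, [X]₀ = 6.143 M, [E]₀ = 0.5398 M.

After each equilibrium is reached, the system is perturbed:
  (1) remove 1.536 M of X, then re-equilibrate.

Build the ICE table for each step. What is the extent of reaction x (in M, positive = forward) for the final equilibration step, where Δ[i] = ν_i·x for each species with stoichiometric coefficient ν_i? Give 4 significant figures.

x = -0.05049 M

Q₀ = 0.02852 vs Keq = 0.06269 ⇒ Q<K, forward
Step 1:
                  A         X         E
  init       0.2707     6.143    0.5398
  Δ        -0.06835   -0.1367    0.1367
  eq         0.2024     6.006    0.6765
  solve Keq expr → x = 0.06835; check Q = 0.06269
Then remove 1.536 M of X.
Step 2:
                  A         X         E
  init       0.2024      4.47    0.6765
  Δ         0.05049     0.101    -0.101
  eq         0.2528     4.571    0.5755
  solve Keq expr → x = -0.05049; check Q = 0.06269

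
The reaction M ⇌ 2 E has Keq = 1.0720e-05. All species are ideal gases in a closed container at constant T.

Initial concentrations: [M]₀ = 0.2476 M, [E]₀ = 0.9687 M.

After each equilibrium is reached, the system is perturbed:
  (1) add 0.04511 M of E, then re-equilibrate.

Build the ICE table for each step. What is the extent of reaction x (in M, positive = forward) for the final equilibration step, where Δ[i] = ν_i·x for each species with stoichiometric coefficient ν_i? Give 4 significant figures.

x = -0.02253 M

Q₀ = 3.79 vs Keq = 1.0720e-05 ⇒ Q>K, reverse
Step 1:
                   M          E
  Initial     0.2476     0.9687
  Change       0.483    -0.9659
  Equil       0.7306   0.002798
  solve Keq expr → x = -0.483; check Q = 1.0720e-05
Then add 0.04511 M of E.
Step 2:
                   M          E
  Initial     0.7306    0.04791
  Change     0.02253   -0.04507
  Equil       0.7531   0.002841
  solve Keq expr → x = -0.02253; check Q = 1.0720e-05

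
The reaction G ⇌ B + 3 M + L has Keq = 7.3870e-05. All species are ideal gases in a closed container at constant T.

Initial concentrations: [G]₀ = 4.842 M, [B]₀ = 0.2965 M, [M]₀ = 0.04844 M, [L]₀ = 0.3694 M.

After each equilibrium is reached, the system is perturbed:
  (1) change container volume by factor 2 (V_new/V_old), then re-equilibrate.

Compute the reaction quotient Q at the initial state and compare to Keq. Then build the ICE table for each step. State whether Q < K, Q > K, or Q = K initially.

Q₀ = 2.5710e-06; Q < K (proceeds forward)

Q₀ = 2.5710e-06 vs Keq = 7.3870e-05 ⇒ Q<K, forward
Step 1:
                  G         B         M         L
  init        4.842    0.2965   0.04844    0.3694
  Δ        -0.03038   0.03038   0.09115   0.03038
  eq          4.812    0.3269    0.1396    0.3998
  solve Keq expr → x = 0.03038; check Q = 7.3870e-05
Then change container volume by factor 2 (V_new/V_old).
Step 2:
                  G         B         M         L
  init        2.406    0.1634   0.06979    0.1999
  Δ         -0.0295    0.0295    0.0885    0.0295
  eq          2.376    0.1929    0.1583    0.2294
  solve Keq expr → x = 0.0295; check Q = 7.3870e-05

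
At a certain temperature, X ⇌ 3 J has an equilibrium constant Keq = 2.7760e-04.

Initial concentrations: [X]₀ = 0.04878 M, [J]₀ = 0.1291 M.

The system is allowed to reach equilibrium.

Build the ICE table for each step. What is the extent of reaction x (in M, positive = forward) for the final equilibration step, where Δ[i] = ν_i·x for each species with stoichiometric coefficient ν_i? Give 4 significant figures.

Q₀ = 0.04411 vs Keq = 2.7760e-04 ⇒ Q>K, reverse
Step 1:
                  X         J
  I         0.04878    0.1291
  C         0.03357   -0.1007
  E         0.08235   0.02838
  solve Keq expr → x = -0.03357; check Q = 2.7760e-04

x = -0.03357 M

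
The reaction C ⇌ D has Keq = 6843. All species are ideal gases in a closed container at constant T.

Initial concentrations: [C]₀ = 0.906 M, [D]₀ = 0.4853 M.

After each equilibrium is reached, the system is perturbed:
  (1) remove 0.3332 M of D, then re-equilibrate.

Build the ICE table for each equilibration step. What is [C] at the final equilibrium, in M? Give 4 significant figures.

[C]_eq = 1.5460e-04 M

Q₀ = 0.5357 vs Keq = 6843 ⇒ Q<K, forward
Step 1:
                  C         D
  init        0.906    0.4853
  Δ         -0.9058    0.9058
  eq      2.0329e-04     1.391
  solve Keq expr → x = 0.9058; check Q = 6843
Then remove 0.3332 M of D.
Step 2:
                  C         D
  init    2.0329e-04     1.058
  Δ       -4.8685e-05 4.8685e-05
  eq      1.5460e-04     1.058
  solve Keq expr → x = 4.8685e-05; check Q = 6843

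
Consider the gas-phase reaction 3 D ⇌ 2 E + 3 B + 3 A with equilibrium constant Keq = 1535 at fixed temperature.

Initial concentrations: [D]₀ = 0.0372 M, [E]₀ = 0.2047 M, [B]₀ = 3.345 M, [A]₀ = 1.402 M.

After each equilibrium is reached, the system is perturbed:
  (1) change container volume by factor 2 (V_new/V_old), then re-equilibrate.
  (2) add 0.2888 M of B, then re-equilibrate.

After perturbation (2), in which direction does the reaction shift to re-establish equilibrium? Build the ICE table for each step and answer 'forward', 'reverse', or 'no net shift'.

Q₀ = 8.3954e+04 vs Keq = 1535 ⇒ Q>K, reverse
Step 1:
                  D         E         B         A
  init       0.0372    0.2047     3.345     1.402
  Δ         0.07234  -0.04823  -0.07234  -0.07234
  eq         0.1095    0.1565     3.273      1.33
  solve Keq expr → x = -0.02411; check Q = 1535
Then change container volume by factor 2 (V_new/V_old).
Step 2:
                  D         E         B         A
  init      0.05477   0.07824     1.636    0.6648
  Δ        -0.03298   0.02199   0.03298   0.03298
  eq        0.02179    0.1002     1.669    0.6978
  solve Keq expr → x = 0.01099; check Q = 1535
Then add 0.2888 M of B.
Step 3:
                  D         E         B         A
  init      0.02179    0.1002     1.958    0.6978
  Δ        0.003242 -0.002161 -0.003242 -0.003242
  eq        0.02503   0.09806     1.955    0.6946
  solve Keq expr → x = -0.001081; check Q = 1535

Direction: reverse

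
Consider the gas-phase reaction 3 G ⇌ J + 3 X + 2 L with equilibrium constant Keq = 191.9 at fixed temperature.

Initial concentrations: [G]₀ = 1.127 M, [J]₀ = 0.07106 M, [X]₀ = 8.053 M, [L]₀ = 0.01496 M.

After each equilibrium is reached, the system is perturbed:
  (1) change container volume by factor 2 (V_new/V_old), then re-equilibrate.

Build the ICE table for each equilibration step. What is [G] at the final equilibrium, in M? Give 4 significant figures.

Q₀ = 0.005802 vs Keq = 191.9 ⇒ Q<K, forward
Step 1:
                   G          J          X          L
  I            1.127    0.07106      8.053    0.01496
  C          -0.5929     0.1976     0.5929     0.3953
  E           0.5341     0.2687      8.646     0.4103
  solve Keq expr → x = 0.1976; check Q = 191.9
Then change container volume by factor 2 (V_new/V_old).
Step 2:
                   G          J          X          L
  I            0.267     0.1344      4.323     0.2051
  C         -0.09281    0.03094    0.09281    0.06188
  E           0.1742     0.1653      4.416      0.267
  solve Keq expr → x = 0.03094; check Q = 191.9

[G]_eq = 0.1742 M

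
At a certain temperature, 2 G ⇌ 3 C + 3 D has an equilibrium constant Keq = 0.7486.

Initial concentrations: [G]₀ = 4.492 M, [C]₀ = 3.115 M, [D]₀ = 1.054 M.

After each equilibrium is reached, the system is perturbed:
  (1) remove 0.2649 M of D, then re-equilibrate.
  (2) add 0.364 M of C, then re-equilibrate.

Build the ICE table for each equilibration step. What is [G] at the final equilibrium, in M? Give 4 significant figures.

Q₀ = 1.754 vs Keq = 0.7486 ⇒ Q>K, reverse
Step 1:
                    G           C           D
  I             4.492       3.115       1.054
  C            0.1282     -0.1922     -0.1922
  E              4.62       2.923      0.8618
  solve Keq expr → x = -0.06408; check Q = 0.7486
Then remove 0.2649 M of D.
Step 2:
                    G           C           D
  I              4.62       2.923      0.5969
  C           -0.1304      0.1956      0.1956
  E              4.49       3.118      0.7925
  solve Keq expr → x = 0.06519; check Q = 0.7486
Then add 0.364 M of C.
Step 3:
                    G           C           D
  I              4.49       3.482      0.7925
  C           0.04317    -0.06476    -0.06476
  E             4.533       3.418      0.7277
  solve Keq expr → x = -0.02159; check Q = 0.7486

[G]_eq = 4.533 M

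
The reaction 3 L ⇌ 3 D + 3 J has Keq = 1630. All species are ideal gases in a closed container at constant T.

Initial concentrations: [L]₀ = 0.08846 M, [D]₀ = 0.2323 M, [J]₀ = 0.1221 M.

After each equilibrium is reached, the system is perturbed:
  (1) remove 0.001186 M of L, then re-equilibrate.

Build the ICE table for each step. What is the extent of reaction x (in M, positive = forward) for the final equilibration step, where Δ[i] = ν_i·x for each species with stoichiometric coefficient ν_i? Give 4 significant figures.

Q₀ = 0.03297 vs Keq = 1630 ⇒ Q<K, forward
Step 1:
                  L         D         J
  init      0.08846    0.2323    0.1221
  Δ        -0.08297   0.08297   0.08297
  eq       0.005493    0.3153    0.2051
  solve Keq expr → x = 0.02766; check Q = 1630
Then remove 0.001186 M of L.
Step 2:
                  L         D         J
  init     0.004307    0.3153    0.2051
  Δ        0.001136 -0.001136 -0.001136
  eq       0.005443    0.3141    0.2039
  solve Keq expr → x = -3.7863e-04; check Q = 1630

x = -3.7863e-04 M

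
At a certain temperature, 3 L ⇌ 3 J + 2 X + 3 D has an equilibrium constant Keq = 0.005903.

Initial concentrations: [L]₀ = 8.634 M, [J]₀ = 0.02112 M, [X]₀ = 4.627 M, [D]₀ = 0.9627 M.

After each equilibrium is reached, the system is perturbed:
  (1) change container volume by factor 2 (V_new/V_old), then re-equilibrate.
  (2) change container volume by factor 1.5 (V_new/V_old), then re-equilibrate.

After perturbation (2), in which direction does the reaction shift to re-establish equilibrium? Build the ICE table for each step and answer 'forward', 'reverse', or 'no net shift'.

Q₀ = 2.7959e-07 vs Keq = 0.005903 ⇒ Q<K, forward
Step 1:
                  L         J         X         D
  Initial     8.634   0.02112     4.627    0.9627
  Change    -0.3691    0.3691    0.2461    0.3691
  Equil       8.265    0.3902     4.873     1.332
  solve Keq expr → x = 0.123; check Q = 0.005903
Then change container volume by factor 2 (V_new/V_old).
Step 2:
                  L         J         X         D
  Initial     4.132    0.1951     2.437    0.6659
  Change    -0.2253    0.2253    0.1502    0.2253
  Equil       3.907    0.4205     2.587    0.8912
  solve Keq expr → x = 0.07512; check Q = 0.005903
Then change container volume by factor 1.5 (V_new/V_old).
Step 3:
                  L         J         X         D
  Initial     2.605    0.2803     1.725    0.5942
  Change    -0.1329    0.1329   0.08861    0.1329
  Equil       2.472    0.4132     1.813    0.7271
  solve Keq expr → x = 0.04431; check Q = 0.005903

Direction: forward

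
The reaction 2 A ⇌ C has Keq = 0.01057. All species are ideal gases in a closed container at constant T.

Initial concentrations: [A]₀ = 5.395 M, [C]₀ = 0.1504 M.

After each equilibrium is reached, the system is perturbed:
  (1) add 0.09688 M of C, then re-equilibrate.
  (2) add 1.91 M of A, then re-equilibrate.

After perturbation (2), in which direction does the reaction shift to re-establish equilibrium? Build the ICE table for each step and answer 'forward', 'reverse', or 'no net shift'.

Q₀ = 0.005167 vs Keq = 0.01057 ⇒ Q<K, forward
Step 1:
                    A           C
  Initial       5.395      0.1504
  Change      -0.2572      0.1286
  Equil         5.138       0.279
  solve Keq expr → x = 0.1286; check Q = 0.01057
Then add 0.09688 M of C.
Step 2:
                    A           C
  Initial       5.138      0.3759
  Change       0.1587    -0.07937
  Equil         5.297      0.2965
  solve Keq expr → x = -0.07937; check Q = 0.01057
Then add 1.91 M of A.
Step 3:
                    A           C
  Initial       7.207      0.2965
  Change      -0.3894      0.1947
  Equil         6.817      0.4912
  solve Keq expr → x = 0.1947; check Q = 0.01057

Direction: forward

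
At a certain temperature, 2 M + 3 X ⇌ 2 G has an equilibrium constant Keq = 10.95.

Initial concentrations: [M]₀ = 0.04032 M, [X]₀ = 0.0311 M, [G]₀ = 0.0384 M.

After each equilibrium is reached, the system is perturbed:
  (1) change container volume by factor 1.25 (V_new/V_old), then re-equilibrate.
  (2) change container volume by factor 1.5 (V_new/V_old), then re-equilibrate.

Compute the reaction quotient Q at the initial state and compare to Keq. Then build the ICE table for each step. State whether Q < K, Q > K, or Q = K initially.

Q₀ = 3.0154e+04; Q > K (proceeds reverse)

Q₀ = 3.0154e+04 vs Keq = 10.95 ⇒ Q>K, reverse
Step 1:
                    M           X           G
  Initial     0.04032      0.0311      0.0384
  Change      0.03288     0.04931    -0.03288
  Equil        0.0732     0.08041    0.005523
  solve Keq expr → x = -0.01644; check Q = 10.95
Then change container volume by factor 1.25 (V_new/V_old).
Step 2:
                    M           X           G
  Initial     0.05856     0.06433    0.004419
  Change     0.001077    0.001615   -0.001077
  Equil       0.05963     0.06595    0.003342
  solve Keq expr → x = -5.3839e-04; check Q = 10.95
Then change container volume by factor 1.5 (V_new/V_old).
Step 3:
                    M           X           G
  Initial     0.03976     0.04396    0.002228
  Change   9.2754e-04    0.001391 -9.2754e-04
  Equil       0.04068     0.04536      0.0013
  solve Keq expr → x = -4.6377e-04; check Q = 10.95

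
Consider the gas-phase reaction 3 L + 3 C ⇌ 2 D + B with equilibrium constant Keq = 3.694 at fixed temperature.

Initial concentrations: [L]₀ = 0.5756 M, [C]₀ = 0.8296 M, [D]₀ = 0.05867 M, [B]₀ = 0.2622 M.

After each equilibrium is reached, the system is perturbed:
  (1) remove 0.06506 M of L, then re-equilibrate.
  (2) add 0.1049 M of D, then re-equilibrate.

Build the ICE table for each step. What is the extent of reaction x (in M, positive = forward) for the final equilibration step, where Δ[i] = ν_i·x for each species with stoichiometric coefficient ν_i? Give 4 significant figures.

Q₀ = 0.008289 vs Keq = 3.694 ⇒ Q<K, forward
Step 1:
                  L         C         D         B
  init       0.5756    0.8296   0.05867    0.2622
  Δ         -0.2662   -0.2662    0.1775   0.08873
  eq         0.3094    0.5634    0.2361    0.3509
  solve Keq expr → x = 0.08873; check Q = 3.694
Then remove 0.06506 M of L.
Step 2:
                  L         C         D         B
  init       0.2443    0.5634    0.2361    0.3509
  Δ         0.02997   0.02997  -0.01998 -0.009989
  eq         0.2743    0.5934    0.2162    0.3409
  solve Keq expr → x = -0.009989; check Q = 3.694
Then add 0.1049 M of D.
Step 3:
                  L         C         D         B
  init       0.2743    0.5934    0.3211    0.3409
  Δ         0.03868   0.03868  -0.02579  -0.01289
  eq          0.313    0.6321    0.2953     0.328
  solve Keq expr → x = -0.01289; check Q = 3.694

x = -0.01289 M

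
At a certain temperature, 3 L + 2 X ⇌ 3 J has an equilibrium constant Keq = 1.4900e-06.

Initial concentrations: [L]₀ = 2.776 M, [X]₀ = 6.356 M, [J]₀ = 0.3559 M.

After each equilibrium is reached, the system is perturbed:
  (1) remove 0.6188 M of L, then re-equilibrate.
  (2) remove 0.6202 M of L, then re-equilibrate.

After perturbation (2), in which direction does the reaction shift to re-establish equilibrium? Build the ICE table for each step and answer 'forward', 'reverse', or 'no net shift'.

Direction: reverse

Q₀ = 5.2162e-05 vs Keq = 1.4900e-06 ⇒ Q>K, reverse
Step 1:
                    L           X           J
  init          2.776       6.356      0.3559
  Δ            0.2359      0.1573     -0.2359
  eq            3.012       6.513        0.12
  solve Keq expr → x = -0.07864; check Q = 1.4900e-06
Then remove 0.6188 M of L.
Step 2:
                    L           X           J
  init          2.393       6.513        0.12
  Δ           0.02356      0.0157    -0.02356
  eq            2.417       6.529     0.09642
  solve Keq expr → x = -0.007852; check Q = 1.4900e-06
Then remove 0.6202 M of L.
Step 3:
                    L           X           J
  init          1.796       6.529     0.09642
  Δ           0.02368     0.01579    -0.02368
  eq             1.82       6.545     0.07274
  solve Keq expr → x = -0.007894; check Q = 1.4900e-06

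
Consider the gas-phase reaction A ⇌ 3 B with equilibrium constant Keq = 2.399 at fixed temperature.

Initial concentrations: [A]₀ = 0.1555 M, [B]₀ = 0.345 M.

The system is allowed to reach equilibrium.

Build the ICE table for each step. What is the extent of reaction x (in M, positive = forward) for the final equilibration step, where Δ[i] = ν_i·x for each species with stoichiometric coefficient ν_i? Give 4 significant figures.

x = 0.07648 M

Q₀ = 0.2641 vs Keq = 2.399 ⇒ Q<K, forward
Step 1:
                  A         B
  init       0.1555     0.345
  Δ        -0.07648    0.2294
  eq        0.07902    0.5744
  solve Keq expr → x = 0.07648; check Q = 2.399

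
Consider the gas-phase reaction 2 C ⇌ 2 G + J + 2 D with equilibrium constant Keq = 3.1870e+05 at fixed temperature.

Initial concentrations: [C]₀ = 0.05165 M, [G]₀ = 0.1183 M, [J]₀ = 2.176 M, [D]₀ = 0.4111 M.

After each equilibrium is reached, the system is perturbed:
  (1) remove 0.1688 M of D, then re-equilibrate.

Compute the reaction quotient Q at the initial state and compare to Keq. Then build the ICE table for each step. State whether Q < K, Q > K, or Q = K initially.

Q₀ = 1.929 vs Keq = 3.1870e+05 ⇒ Q<K, forward
Step 1:
                    C           G           J           D
  Initial     0.05165      0.1183       2.176      0.4111
  Change     -0.05144     0.05144     0.02572     0.05144
  Equil    2.0637e-04      0.1697       2.202      0.4625
  solve Keq expr → x = 0.02572; check Q = 3.1870e+05
Then remove 0.1688 M of D.
Step 2:
                    C           G           J           D
  Initial  2.0637e-04      0.1697       2.202      0.2937
  Change  -7.5218e-05  7.5218e-05  3.7609e-05  7.5218e-05
  Equil    1.3115e-04      0.1698       2.202      0.2938
  solve Keq expr → x = 3.7609e-05; check Q = 3.1870e+05

Q₀ = 1.929; Q < K (proceeds forward)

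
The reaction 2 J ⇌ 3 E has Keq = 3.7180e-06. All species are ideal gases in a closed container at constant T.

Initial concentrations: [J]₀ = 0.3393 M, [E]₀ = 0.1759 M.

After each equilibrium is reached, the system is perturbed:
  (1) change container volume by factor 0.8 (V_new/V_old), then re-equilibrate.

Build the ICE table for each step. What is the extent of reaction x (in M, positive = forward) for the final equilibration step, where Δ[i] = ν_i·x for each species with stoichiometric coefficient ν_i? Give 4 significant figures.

Q₀ = 0.04727 vs Keq = 3.7180e-06 ⇒ Q>K, reverse
Step 1:
                  J         E
  I          0.3393    0.1759
  C          0.1112   -0.1668
  E          0.4505  0.009104
  solve Keq expr → x = -0.0556; check Q = 3.7180e-06
Then change container volume by factor 0.8 (V_new/V_old).
Step 2:
                  J         E
  I          0.5631   0.01138
  C       5.3933e-04 -8.0900e-04
  E          0.5637   0.01057
  solve Keq expr → x = -2.6967e-04; check Q = 3.7180e-06

x = -2.6967e-04 M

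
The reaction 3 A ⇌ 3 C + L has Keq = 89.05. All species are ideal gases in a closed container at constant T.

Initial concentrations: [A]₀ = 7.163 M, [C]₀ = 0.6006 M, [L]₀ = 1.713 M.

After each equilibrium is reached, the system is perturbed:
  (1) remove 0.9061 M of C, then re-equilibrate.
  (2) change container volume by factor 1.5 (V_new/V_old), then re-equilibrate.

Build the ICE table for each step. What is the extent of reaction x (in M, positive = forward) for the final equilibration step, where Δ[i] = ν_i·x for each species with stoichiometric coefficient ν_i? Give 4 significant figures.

x = 0.03634 M

Q₀ = 0.00101 vs Keq = 89.05 ⇒ Q<K, forward
Step 1:
                    A           C           L
  init          7.163      0.6006       1.713
  Δ            -5.201       5.201       1.734
  eq            1.962       5.801       3.447
  solve Keq expr → x = 1.734; check Q = 89.05
Then remove 0.9061 M of C.
Step 2:
                    A           C           L
  init          1.962       4.895       3.447
  Δ           -0.2199      0.2199     0.07331
  eq            1.742       5.115        3.52
  solve Keq expr → x = 0.07331; check Q = 89.05
Then change container volume by factor 1.5 (V_new/V_old).
Step 3:
                    A           C           L
  init          1.162        3.41       2.347
  Δ            -0.109       0.109     0.03634
  eq            1.053       3.519       2.383
  solve Keq expr → x = 0.03634; check Q = 89.05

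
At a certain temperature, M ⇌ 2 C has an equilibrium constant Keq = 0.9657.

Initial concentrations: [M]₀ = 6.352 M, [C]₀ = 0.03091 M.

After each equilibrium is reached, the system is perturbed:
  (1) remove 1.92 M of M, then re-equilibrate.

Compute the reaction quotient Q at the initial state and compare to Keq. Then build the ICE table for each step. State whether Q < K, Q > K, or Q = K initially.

Q₀ = 1.5041e-04 vs Keq = 0.9657 ⇒ Q<K, forward
Step 1:
                   M          C
  I            6.352    0.03091
  C            -1.11      2.219
  E            5.242       2.25
  solve Keq expr → x = 1.11; check Q = 0.9657
Then remove 1.92 M of M.
Step 2:
                   M          C
  I            3.322       2.25
  C           0.2025     -0.405
  E            3.525      1.845
  solve Keq expr → x = -0.2025; check Q = 0.9657

Q₀ = 1.5041e-04; Q < K (proceeds forward)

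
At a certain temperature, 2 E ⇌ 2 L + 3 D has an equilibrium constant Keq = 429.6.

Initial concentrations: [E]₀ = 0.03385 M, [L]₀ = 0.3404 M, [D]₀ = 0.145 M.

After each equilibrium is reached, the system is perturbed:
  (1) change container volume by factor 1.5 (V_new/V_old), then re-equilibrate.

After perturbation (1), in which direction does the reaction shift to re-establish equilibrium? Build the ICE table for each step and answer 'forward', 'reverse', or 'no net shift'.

Q₀ = 0.3083 vs Keq = 429.6 ⇒ Q<K, forward
Step 1:
                   E          L          D
  I          0.03385     0.3404      0.145
  C         -0.03232    0.03232    0.04848
  E          0.00153     0.3727     0.1935
  solve Keq expr → x = 0.01616; check Q = 429.6
Then change container volume by factor 1.5 (V_new/V_old).
Step 2:
                   E          L          D
  I          0.00102     0.2485      0.129
  C       -4.5941e-04 4.5941e-04 6.8911e-04
  E       5.6085e-04     0.2489     0.1297
  solve Keq expr → x = 2.2970e-04; check Q = 429.6

Direction: forward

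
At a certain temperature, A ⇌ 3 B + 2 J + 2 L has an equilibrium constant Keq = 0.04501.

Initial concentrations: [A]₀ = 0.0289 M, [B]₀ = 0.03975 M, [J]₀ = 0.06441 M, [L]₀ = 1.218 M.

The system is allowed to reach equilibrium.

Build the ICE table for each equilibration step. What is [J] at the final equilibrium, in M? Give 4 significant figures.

[J]_eq = 0.1202 M

Q₀ = 1.3376e-05 vs Keq = 0.04501 ⇒ Q<K, forward
Step 1:
                    A           B           J           L
  init         0.0289     0.03975     0.06441       1.218
  Δ          -0.02792     0.08375     0.05584     0.05584
  eq       9.8198e-04      0.1235      0.1202       1.274
  solve Keq expr → x = 0.02792; check Q = 0.04501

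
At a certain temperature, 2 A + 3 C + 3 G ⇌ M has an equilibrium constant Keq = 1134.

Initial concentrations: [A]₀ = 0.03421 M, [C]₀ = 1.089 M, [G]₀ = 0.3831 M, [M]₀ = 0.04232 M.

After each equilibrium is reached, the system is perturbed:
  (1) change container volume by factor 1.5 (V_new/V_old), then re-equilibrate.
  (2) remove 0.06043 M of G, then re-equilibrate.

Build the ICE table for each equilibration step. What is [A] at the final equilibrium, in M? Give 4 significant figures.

Q₀ = 498 vs Keq = 1134 ⇒ Q<K, forward
Step 1:
                  A         C         G         M
  init      0.03421     1.089    0.3831   0.04232
  Δ       -0.008682  -0.01302  -0.01302  0.004341
  eq        0.02553     1.076    0.3701   0.04666
  solve Keq expr → x = 0.004341; check Q = 1134
Then change container volume by factor 1.5 (V_new/V_old).
Step 2:
                  A         C         G         M
  init      0.01702    0.7173    0.2467   0.03111
  Δ         0.02437   0.03656   0.03656  -0.01219
  eq        0.04139    0.7539    0.2833   0.01892
  solve Keq expr → x = -0.01219; check Q = 1134
Then remove 0.06043 M of G.
Step 3:
                  A         C         G         M
  init      0.04139    0.7539    0.2228   0.01892
  Δ        0.007234   0.01085   0.01085 -0.003617
  eq        0.04862    0.7647    0.2337    0.0153
  solve Keq expr → x = -0.003617; check Q = 1134

[A]_eq = 0.04862 M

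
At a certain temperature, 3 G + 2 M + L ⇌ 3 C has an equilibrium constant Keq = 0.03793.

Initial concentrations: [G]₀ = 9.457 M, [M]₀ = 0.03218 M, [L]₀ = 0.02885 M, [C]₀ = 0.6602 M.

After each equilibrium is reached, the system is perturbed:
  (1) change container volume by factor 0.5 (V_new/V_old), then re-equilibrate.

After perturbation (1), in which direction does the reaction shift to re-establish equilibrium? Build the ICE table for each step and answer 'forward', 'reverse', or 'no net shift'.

Direction: forward

Q₀ = 11.39 vs Keq = 0.03793 ⇒ Q>K, reverse
Step 1:
                  G         M         L         C
  Initial     9.457   0.03218   0.02885    0.6602
  Change     0.2047    0.1365   0.06824   -0.2047
  Equil       9.662    0.1687   0.09709    0.4555
  solve Keq expr → x = -0.06824; check Q = 0.03793
Then change container volume by factor 0.5 (V_new/V_old).
Step 2:
                  G         M         L         C
  Initial     19.32    0.3373    0.1942    0.9109
  Change    -0.2022   -0.1348   -0.0674    0.2022
  Equil       19.12    0.2025    0.1268     1.113
  solve Keq expr → x = 0.0674; check Q = 0.03793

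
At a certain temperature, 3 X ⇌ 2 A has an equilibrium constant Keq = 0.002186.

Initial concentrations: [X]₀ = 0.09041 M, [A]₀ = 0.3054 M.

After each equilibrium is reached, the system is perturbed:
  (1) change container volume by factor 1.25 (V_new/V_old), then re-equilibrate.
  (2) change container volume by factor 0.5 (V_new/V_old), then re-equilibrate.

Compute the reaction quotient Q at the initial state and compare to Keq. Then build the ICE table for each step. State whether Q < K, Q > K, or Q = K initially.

Q₀ = 126.2 vs Keq = 0.002186 ⇒ Q>K, reverse
Step 1:
                    X           A
  I           0.09041      0.3054
  C            0.4316     -0.2878
  E            0.5221     0.01764
  solve Keq expr → x = -0.1439; check Q = 0.002186
Then change container volume by factor 1.25 (V_new/V_old).
Step 2:
                    X           A
  I            0.4176     0.01411
  C          0.002092   -0.001395
  E            0.4197     0.01271
  solve Keq expr → x = -6.9729e-04; check Q = 0.002186
Then change container volume by factor 0.5 (V_new/V_old).
Step 3:
                    X           A
  I            0.8395     0.02543
  C          -0.01442     0.00961
  E            0.8251     0.03504
  solve Keq expr → x = 0.004805; check Q = 0.002186

Q₀ = 126.2; Q > K (proceeds reverse)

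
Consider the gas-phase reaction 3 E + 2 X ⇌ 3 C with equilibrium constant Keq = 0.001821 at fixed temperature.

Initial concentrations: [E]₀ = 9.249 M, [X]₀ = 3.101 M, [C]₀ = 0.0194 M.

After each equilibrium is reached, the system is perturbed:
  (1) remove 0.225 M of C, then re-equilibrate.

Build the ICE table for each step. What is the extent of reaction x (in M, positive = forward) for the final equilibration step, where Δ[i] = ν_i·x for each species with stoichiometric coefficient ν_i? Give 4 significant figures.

Q₀ = 9.5966e-10 vs Keq = 0.001821 ⇒ Q<K, forward
Step 1:
                  E         X         C
  init        9.249     3.101    0.0194
  Δ          -1.522    -1.014     1.522
  eq          7.727     2.087     1.541
  solve Keq expr → x = 0.5072; check Q = 0.001821
Then remove 0.225 M of C.
Step 2:
                  E         X         C
  init        7.727     2.087     1.316
  Δ         -0.1476  -0.09843    0.1476
  eq           7.58     1.988     1.464
  solve Keq expr → x = 0.04922; check Q = 0.001821

x = 0.04922 M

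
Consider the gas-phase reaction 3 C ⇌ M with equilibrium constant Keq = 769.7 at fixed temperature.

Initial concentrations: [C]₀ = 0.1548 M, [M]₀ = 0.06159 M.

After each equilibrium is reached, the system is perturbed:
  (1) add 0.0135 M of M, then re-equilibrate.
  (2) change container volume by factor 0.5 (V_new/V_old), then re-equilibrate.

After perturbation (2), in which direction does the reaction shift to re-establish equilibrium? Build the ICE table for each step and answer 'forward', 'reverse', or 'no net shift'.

Direction: forward

Q₀ = 16.6 vs Keq = 769.7 ⇒ Q<K, forward
Step 1:
                  C         M
  Initial    0.1548   0.06159
  Change    -0.1047   0.03492
  Equil     0.05005   0.09651
  solve Keq expr → x = 0.03492; check Q = 769.7
Then add 0.0135 M of M.
Step 2:
                  C         M
  Initial   0.05005      0.11
  Change   0.002121 -7.0684e-04
  Equil     0.05217    0.1093
  solve Keq expr → x = -7.0684e-04; check Q = 769.7
Then change container volume by factor 0.5 (V_new/V_old).
Step 3:
                  C         M
  Initial    0.1043    0.2186
  Change   -0.03738   0.01246
  Equil     0.06696    0.2311
  solve Keq expr → x = 0.01246; check Q = 769.7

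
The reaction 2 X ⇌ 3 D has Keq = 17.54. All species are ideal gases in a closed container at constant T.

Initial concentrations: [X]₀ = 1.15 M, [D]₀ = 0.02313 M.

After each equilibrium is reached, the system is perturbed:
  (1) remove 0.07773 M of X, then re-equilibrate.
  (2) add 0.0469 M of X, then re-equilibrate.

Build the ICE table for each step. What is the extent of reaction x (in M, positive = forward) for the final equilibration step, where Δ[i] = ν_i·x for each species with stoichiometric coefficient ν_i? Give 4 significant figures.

x = 0.01477 M

Q₀ = 9.3569e-06 vs Keq = 17.54 ⇒ Q<K, forward
Step 1:
                   X          D
  Initial       1.15    0.02313
  Change     -0.8169      1.225
  Equil       0.3331      1.248
  solve Keq expr → x = 0.4085; check Q = 17.54
Then remove 0.07773 M of X.
Step 2:
                   X          D
  Initial     0.2554      1.248
  Change     0.04884   -0.07327
  Equil       0.3042      1.175
  solve Keq expr → x = -0.02442; check Q = 17.54
Then add 0.0469 M of X.
Step 3:
                   X          D
  Initial     0.3511      1.175
  Change    -0.02954     0.0443
  Equil       0.3216       1.22
  solve Keq expr → x = 0.01477; check Q = 17.54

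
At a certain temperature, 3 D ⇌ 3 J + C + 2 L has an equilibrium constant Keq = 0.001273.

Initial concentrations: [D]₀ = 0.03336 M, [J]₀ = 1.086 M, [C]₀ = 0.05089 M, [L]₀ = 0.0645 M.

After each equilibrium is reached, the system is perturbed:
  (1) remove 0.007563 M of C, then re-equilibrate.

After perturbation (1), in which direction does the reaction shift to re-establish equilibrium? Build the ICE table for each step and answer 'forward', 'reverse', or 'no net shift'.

Q₀ = 7.304 vs Keq = 0.001273 ⇒ Q>K, reverse
Step 1:
                  D         J         C         L
  I         0.03336     1.086   0.05089    0.0645
  C          0.0829   -0.0829  -0.02763  -0.05527
  E          0.1163     1.003   0.02326  0.009232
  solve Keq expr → x = -0.02763; check Q = 0.001273
Then remove 0.007563 M of C.
Step 2:
                  D         J         C         L
  I          0.1163     1.003   0.01569  0.009232
  C       -0.002136  0.002136 7.1213e-04  0.001424
  E          0.1141     1.005   0.01641   0.01066
  solve Keq expr → x = 7.1213e-04; check Q = 0.001273

Direction: forward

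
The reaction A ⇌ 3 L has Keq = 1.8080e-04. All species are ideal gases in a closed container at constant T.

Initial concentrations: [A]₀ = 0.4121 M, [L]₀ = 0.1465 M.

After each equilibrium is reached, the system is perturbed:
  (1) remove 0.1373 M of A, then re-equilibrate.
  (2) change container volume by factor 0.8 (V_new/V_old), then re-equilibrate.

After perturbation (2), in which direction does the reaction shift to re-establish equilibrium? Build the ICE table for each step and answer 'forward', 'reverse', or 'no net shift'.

Direction: reverse

Q₀ = 0.00763 vs Keq = 1.8080e-04 ⇒ Q>K, reverse
Step 1:
                  A         L
  I          0.4121    0.1465
  C         0.03443   -0.1033
  E          0.4465   0.04322
  solve Keq expr → x = -0.03443; check Q = 1.8080e-04
Then remove 0.1373 M of A.
Step 2:
                  A         L
  I          0.3092   0.04322
  C        0.001638 -0.004915
  E          0.3109   0.03831
  solve Keq expr → x = -0.001638; check Q = 1.8080e-04
Then change container volume by factor 0.8 (V_new/V_old).
Step 3:
                  A         L
  I          0.3886   0.04788
  C         0.00218 -0.006541
  E          0.3908   0.04134
  solve Keq expr → x = -0.00218; check Q = 1.8080e-04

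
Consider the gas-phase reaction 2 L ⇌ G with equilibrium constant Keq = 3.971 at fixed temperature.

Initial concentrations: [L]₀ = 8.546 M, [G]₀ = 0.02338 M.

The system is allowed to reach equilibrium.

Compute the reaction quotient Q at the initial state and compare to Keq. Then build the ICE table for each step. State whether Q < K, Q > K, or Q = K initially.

Q₀ = 3.2012e-04; Q < K (proceeds forward)

Q₀ = 3.2012e-04 vs Keq = 3.971 ⇒ Q<K, forward
Step 1:
                  L         G
  init        8.546   0.02338
  Δ          -7.567     3.783
  eq         0.9791     3.807
  solve Keq expr → x = 3.783; check Q = 3.971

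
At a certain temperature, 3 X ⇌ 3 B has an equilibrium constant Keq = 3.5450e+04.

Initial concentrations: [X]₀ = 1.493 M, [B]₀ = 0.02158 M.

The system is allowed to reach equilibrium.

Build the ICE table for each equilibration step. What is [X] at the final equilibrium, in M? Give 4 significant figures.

Q₀ = 3.0198e-06 vs Keq = 3.5450e+04 ⇒ Q<K, forward
Step 1:
                    X           B
  init          1.493     0.02158
  Δ            -1.448       1.448
  eq          0.04474        1.47
  solve Keq expr → x = 0.4828; check Q = 3.5450e+04

[X]_eq = 0.04474 M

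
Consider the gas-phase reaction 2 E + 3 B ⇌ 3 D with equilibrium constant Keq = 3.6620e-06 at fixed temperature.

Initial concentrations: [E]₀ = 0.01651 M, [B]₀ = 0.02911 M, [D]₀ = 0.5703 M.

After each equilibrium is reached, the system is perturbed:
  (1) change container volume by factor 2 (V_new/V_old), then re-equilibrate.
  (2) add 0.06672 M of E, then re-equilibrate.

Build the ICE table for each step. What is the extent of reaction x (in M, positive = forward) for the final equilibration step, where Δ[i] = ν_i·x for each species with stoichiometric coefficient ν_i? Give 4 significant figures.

x = 1.1022e-04 M

Q₀ = 2.7586e+07 vs Keq = 3.6620e-06 ⇒ Q>K, reverse
Step 1:
                  E         B         D
  I         0.01651   0.02911    0.5703
  C          0.3769    0.5654   -0.5654
  E          0.3934    0.5945   0.00492
  solve Keq expr → x = -0.1885; check Q = 3.6620e-06
Then change container volume by factor 2 (V_new/V_old).
Step 2:
                  E         B         D
  I          0.1967    0.2972   0.00246
  C       6.0161e-04 9.0242e-04 -9.0242e-04
  E          0.1973    0.2981  0.001558
  solve Keq expr → x = -3.0081e-04; check Q = 3.6620e-06
Then add 0.06672 M of E.
Step 3:
                  E         B         D
  I           0.264    0.2981  0.001558
  C       -2.2045e-04 -3.3067e-04 3.3067e-04
  E          0.2638    0.2978  0.001888
  solve Keq expr → x = 1.1022e-04; check Q = 3.6620e-06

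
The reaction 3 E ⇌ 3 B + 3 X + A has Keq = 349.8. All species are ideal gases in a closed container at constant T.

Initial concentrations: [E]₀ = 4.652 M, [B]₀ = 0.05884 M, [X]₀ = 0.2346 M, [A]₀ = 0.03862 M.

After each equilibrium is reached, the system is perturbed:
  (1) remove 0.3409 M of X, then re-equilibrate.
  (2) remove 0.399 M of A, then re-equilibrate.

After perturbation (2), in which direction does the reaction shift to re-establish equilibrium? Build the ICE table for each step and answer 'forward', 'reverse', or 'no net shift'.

Direction: forward

Q₀ = 1.0090e-09 vs Keq = 349.8 ⇒ Q<K, forward
Step 1:
                    E           B           X           A
  Initial       4.652     0.05884      0.2346     0.03862
  Change        -3.11        3.11        3.11       1.037
  Equil         1.542       3.169       3.345       1.075
  solve Keq expr → x = 1.037; check Q = 349.8
Then remove 0.3409 M of X.
Step 2:
                    E           B           X           A
  Initial       1.542       3.169       3.004       1.075
  Change     -0.07634     0.07634     0.07634     0.02545
  Equil         1.465       3.246       3.081       1.101
  solve Keq expr → x = 0.02545; check Q = 349.8
Then remove 0.399 M of A.
Step 3:
                    E           B           X           A
  Initial       1.465       3.246       3.081      0.7019
  Change      -0.1011      0.1011      0.1011     0.03369
  Equil         1.364       3.347       3.182      0.7356
  solve Keq expr → x = 0.03369; check Q = 349.8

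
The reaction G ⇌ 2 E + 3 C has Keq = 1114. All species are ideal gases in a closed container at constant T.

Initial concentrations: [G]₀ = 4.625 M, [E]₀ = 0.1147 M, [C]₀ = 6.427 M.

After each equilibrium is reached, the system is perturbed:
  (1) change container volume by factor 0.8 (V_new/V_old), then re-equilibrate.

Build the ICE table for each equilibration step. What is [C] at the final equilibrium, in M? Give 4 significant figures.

[C]_eq = 10.88 M

Q₀ = 0.7552 vs Keq = 1114 ⇒ Q<K, forward
Step 1:
                  G         E         C
  Initial     4.625    0.1147     6.427
  Change     -1.024     2.048     3.073
  Equil       3.601     2.163       9.5
  solve Keq expr → x = 1.024; check Q = 1114
Then change container volume by factor 0.8 (V_new/V_old).
Step 2:
                  G         E         C
  Initial     4.501     2.704     11.87
  Change     0.3303   -0.6607    -0.991
  Equil       4.831     2.043     10.88
  solve Keq expr → x = -0.3303; check Q = 1114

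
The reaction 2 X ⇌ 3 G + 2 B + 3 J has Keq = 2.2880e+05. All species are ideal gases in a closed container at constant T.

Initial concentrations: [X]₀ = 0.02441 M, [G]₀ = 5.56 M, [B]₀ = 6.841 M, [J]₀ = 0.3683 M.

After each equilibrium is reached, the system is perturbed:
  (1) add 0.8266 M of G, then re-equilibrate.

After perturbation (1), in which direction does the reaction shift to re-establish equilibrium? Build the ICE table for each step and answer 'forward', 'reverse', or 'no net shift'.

Direction: reverse

Q₀ = 6.7442e+05 vs Keq = 2.2880e+05 ⇒ Q>K, reverse
Step 1:
                  X         G         B         J
  I         0.02441      5.56     6.841    0.3683
  C         0.01374  -0.02061  -0.01374  -0.02061
  E         0.03815     5.539     6.827    0.3477
  solve Keq expr → x = -0.00687; check Q = 2.2880e+05
Then add 0.8266 M of G.
Step 2:
                  X         G         B         J
  I         0.03815     6.366     6.827    0.3477
  C        0.006682  -0.01002 -0.006682  -0.01002
  E         0.04483     6.356     6.821    0.3377
  solve Keq expr → x = -0.003341; check Q = 2.2880e+05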